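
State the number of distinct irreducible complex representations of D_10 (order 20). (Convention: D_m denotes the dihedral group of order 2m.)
8

Reasoning: The number of irreducible complex representations of a finite group equals its number of conjugacy classes. D_10 has 8 conjugacy classes (n/2 + 3 for n even), so D_10 (order 20) has exactly 8 irreducible complex representations.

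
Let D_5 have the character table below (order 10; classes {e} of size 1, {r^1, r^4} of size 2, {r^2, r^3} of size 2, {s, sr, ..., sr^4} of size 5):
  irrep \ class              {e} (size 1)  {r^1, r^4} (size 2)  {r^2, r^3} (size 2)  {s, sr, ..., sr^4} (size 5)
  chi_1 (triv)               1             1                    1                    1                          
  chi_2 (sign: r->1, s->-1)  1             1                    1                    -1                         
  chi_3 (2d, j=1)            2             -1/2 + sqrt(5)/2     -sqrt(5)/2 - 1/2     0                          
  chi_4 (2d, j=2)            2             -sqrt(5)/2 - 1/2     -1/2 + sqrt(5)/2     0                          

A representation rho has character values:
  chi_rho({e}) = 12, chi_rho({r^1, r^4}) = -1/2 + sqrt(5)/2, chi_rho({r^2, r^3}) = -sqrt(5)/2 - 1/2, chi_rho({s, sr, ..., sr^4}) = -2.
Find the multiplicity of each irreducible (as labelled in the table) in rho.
Multiplicities: chi_1: 0, chi_2: 2, chi_3: 3, chi_4: 2.

Derivation: Use <chi_rho, chi> = (1/|G|) sum_C |C| * chi_rho(C) * conj(chi(C)) with |G| = 10 for each irreducible chi in the table:
  <chi_rho, chi_1> = (1/10)[1*(12)*conj(1) + 2*(-1/2 + sqrt(5)/2)*conj(1) + 2*(-sqrt(5)/2 - 1/2)*conj(1) + 5*(-2)*conj(1)]
      = (1/10)[(12) + (-1 + sqrt(5)) + (-sqrt(5) - 1) + (-10)] = 0/10 = 0
  <chi_rho, chi_2> = (1/10)[1*(12)*conj(1) + 2*(-1/2 + sqrt(5)/2)*conj(1) + 2*(-sqrt(5)/2 - 1/2)*conj(1) + 5*(-2)*conj(-1)]
      = (1/10)[(12) + (-1 + sqrt(5)) + (-sqrt(5) - 1) + (10)] = 20/10 = 2
  <chi_rho, chi_3> = (1/10)[1*(12)*conj(2) + 2*(-1/2 + sqrt(5)/2)*conj(-1/2 + sqrt(5)/2) + 2*(-sqrt(5)/2 - 1/2)*conj(-sqrt(5)/2 - 1/2) + 5*(-2)*conj(0)]
      = (1/10)[(24) + (3 - sqrt(5)) + (sqrt(5) + 3) + (0)] = 30/10 = 3
  <chi_rho, chi_4> = (1/10)[1*(12)*conj(2) + 2*(-1/2 + sqrt(5)/2)*conj(-sqrt(5)/2 - 1/2) + 2*(-sqrt(5)/2 - 1/2)*conj(-1/2 + sqrt(5)/2) + 5*(-2)*conj(0)]
      = (1/10)[(24) + (-2) + (-2) + (0)] = 20/10 = 2
Dimension check: dim(rho) = sum (mult * dim) = 0*1 + 2*1 + 3*2 + 2*2 = 12 = chi_rho(e) = 12.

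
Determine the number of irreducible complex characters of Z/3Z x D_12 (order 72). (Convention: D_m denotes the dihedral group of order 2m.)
27

The number of irreducible complex representations of a finite group equals its number of conjugacy classes. For a direct product, #classes(G x H) = #classes(G) * #classes(H). Z/3Z has 3 classes (abelian), D_12 has 9 classes, so 3 * 9 = 27, so Z/3Z x D_12 (order 72) has exactly 27 irreducible complex representations.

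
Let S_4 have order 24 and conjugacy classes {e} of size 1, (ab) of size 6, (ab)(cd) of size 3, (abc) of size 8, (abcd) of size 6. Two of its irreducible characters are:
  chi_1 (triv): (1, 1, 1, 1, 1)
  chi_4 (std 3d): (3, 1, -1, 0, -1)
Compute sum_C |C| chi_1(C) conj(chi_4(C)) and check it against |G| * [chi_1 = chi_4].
Sum = 0; so <chi_1, chi_4> = 0 (distinct irreducibles are orthogonal).

Derivation: Compute term by term over conjugacy classes (|C| * chi_1(C) * conj(chi_4(C))):
  1*(1)*conj(3) + 6*(1)*conj(1) + 3*(1)*conj(-1) + 8*(1)*conj(0) + 6*(1)*conj(-1)
  = (3) + (6) + (-3) + (0) + (-6)
  = 0.
Dividing by |G| = 24 gives 0/24 = 0, matching the row-orthogonality relation <chi_1, chi_4> = [chi_1 = chi_4].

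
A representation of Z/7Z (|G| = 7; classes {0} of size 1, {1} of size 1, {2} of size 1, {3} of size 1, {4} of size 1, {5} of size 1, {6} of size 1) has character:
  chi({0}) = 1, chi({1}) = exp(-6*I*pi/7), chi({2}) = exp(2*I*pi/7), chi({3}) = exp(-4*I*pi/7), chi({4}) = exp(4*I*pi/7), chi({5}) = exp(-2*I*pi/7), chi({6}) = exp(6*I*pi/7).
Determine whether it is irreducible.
Irreducible: <chi, chi> = 1.

Proof sketch: <chi, chi> = (1/|G|) sum_C |C| * |chi(C)|^2 = (1/7)[1*|1|^2 + 1*|exp(-6*I*pi/7)|^2 + 1*|exp(2*I*pi/7)|^2 + 1*|exp(-4*I*pi/7)|^2 + 1*|exp(4*I*pi/7)|^2 + 1*|exp(-2*I*pi/7)|^2 + 1*|exp(6*I*pi/7)|^2]
  = (1/7)[(1) + (1) + (1) + (1) + (1) + (1) + (1)] = 7/7 = 1.
(Exp terms are combined using exp(i*s)*conj(exp(i*t)) = exp(i*(s-t)), and sums of them are collapsed using the identity that for every m > 1 the m distinct m-th roots of unity sum to 0, e.g. 1 + exp(2*I*pi/3) + exp(-2*I*pi/3) = 0.)
A character is irreducible iff <chi, chi> = 1, so this representation is irreducible.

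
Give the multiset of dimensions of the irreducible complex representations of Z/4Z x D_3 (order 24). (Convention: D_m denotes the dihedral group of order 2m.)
Dimensions: 1, 1, 1, 1, 1, 1, 1, 1, 2, 2, 2, 2

Argument: There are 12 irreducibles (= number of conjugacy classes). Their dimensions d_i satisfy sum d_i^2 = |G| = 24: 1 + 1 + 1 + 1 + 1 + 1 + 1 + 1 + 4 + 4 + 4 + 4 = 24. (For the product with Z/4Z: each of the 4 1-dim characters of Z/4Z tensors with each irrep of D_3, giving 4 copies of each D_3-dimension.)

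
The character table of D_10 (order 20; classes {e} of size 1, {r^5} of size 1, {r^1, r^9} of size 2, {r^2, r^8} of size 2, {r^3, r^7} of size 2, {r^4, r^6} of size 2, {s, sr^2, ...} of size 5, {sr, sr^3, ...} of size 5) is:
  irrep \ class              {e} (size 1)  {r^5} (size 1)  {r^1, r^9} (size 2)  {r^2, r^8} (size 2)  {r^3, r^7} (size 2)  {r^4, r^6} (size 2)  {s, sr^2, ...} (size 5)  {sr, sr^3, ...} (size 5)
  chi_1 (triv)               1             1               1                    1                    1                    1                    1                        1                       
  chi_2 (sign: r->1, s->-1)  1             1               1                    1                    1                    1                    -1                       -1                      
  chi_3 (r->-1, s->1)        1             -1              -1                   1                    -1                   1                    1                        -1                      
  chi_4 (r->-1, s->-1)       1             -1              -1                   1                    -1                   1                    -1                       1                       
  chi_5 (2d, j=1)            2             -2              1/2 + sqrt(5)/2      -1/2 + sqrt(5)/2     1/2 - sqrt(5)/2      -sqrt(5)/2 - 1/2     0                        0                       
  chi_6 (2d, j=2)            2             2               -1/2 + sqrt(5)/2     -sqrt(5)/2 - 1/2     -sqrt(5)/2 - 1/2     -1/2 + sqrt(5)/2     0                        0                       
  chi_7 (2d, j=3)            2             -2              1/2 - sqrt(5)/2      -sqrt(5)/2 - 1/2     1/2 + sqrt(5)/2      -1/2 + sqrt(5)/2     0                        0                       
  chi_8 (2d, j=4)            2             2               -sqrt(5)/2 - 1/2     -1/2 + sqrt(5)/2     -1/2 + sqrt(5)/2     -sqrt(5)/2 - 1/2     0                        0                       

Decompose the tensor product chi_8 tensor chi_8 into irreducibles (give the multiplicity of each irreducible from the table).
chi_8 tensor chi_8 = chi_1 + chi_2 + chi_6 (all other irreducibles have multiplicity 0).

Justification: The character of a tensor product is the pointwise product (chi_8 * chi_8)(C) = chi_8(C) * chi_8(C):
  {e}: (2)*(2), {r^5}: (2)*(2), {r^1, r^9}: (-sqrt(5)/2 - 1/2)*(-sqrt(5)/2 - 1/2), {r^2, r^8}: (-1/2 + sqrt(5)/2)*(-1/2 + sqrt(5)/2), {r^3, r^7}: (-1/2 + sqrt(5)/2)*(-1/2 + sqrt(5)/2), {r^4, r^6}: (-sqrt(5)/2 - 1/2)*(-sqrt(5)/2 - 1/2), {s, sr^2, ...}: (0)*(0), {sr, sr^3, ...}: (0)*(0)
so (chi_8 * chi_8) takes values
  {e} -> 4, {r^5} -> 4, {r^1, r^9} -> sqrt(5)/2 + 3/2, {r^2, r^8} -> 3/2 - sqrt(5)/2, {r^3, r^7} -> 3/2 - sqrt(5)/2, {r^4, r^6} -> sqrt(5)/2 + 3/2, {s, sr^2, ...} -> 0, {sr, sr^3, ...} -> 0.
Now take the inner product of this character with each irreducible chi from the table, <chi_8*chi_8, chi> = (1/20) sum_C |C| (chi_8*chi_8)(C) conj(chi(C)):
  <chi_8*chi_8, chi_1> = (1/20)[1*(4)*conj(1) + 1*(4)*conj(1) + 2*(sqrt(5)/2 + 3/2)*conj(1) + 2*(3/2 - sqrt(5)/2)*conj(1) + 2*(3/2 - sqrt(5)/2)*conj(1) + 2*(sqrt(5)/2 + 3/2)*conj(1) + 5*(0)*conj(1) + 5*(0)*conj(1)]
      = (1/20)[(4) + (4) + (sqrt(5) + 3) + (3 - sqrt(5)) + (3 - sqrt(5)) + (sqrt(5) + 3) + (0) + (0)] = 20/20 = 1
  <chi_8*chi_8, chi_2> = (1/20)[1*(4)*conj(1) + 1*(4)*conj(1) + 2*(sqrt(5)/2 + 3/2)*conj(1) + 2*(3/2 - sqrt(5)/2)*conj(1) + 2*(3/2 - sqrt(5)/2)*conj(1) + 2*(sqrt(5)/2 + 3/2)*conj(1) + 5*(0)*conj(-1) + 5*(0)*conj(-1)]
      = (1/20)[(4) + (4) + (sqrt(5) + 3) + (3 - sqrt(5)) + (3 - sqrt(5)) + (sqrt(5) + 3) + (0) + (0)] = 20/20 = 1
  <chi_8*chi_8, chi_3> = (1/20)[1*(4)*conj(1) + 1*(4)*conj(-1) + 2*(sqrt(5)/2 + 3/2)*conj(-1) + 2*(3/2 - sqrt(5)/2)*conj(1) + 2*(3/2 - sqrt(5)/2)*conj(-1) + 2*(sqrt(5)/2 + 3/2)*conj(1) + 5*(0)*conj(1) + 5*(0)*conj(-1)]
      = (1/20)[(4) + (-4) + (-3 - sqrt(5)) + (3 - sqrt(5)) + (-3 + sqrt(5)) + (sqrt(5) + 3) + (0) + (0)] = 0/20 = 0
  <chi_8*chi_8, chi_4> = (1/20)[1*(4)*conj(1) + 1*(4)*conj(-1) + 2*(sqrt(5)/2 + 3/2)*conj(-1) + 2*(3/2 - sqrt(5)/2)*conj(1) + 2*(3/2 - sqrt(5)/2)*conj(-1) + 2*(sqrt(5)/2 + 3/2)*conj(1) + 5*(0)*conj(-1) + 5*(0)*conj(1)]
      = (1/20)[(4) + (-4) + (-3 - sqrt(5)) + (3 - sqrt(5)) + (-3 + sqrt(5)) + (sqrt(5) + 3) + (0) + (0)] = 0/20 = 0
  <chi_8*chi_8, chi_5> = (1/20)[1*(4)*conj(2) + 1*(4)*conj(-2) + 2*(sqrt(5)/2 + 3/2)*conj(1/2 + sqrt(5)/2) + 2*(3/2 - sqrt(5)/2)*conj(-1/2 + sqrt(5)/2) + 2*(3/2 - sqrt(5)/2)*conj(1/2 - sqrt(5)/2) + 2*(sqrt(5)/2 + 3/2)*conj(-sqrt(5)/2 - 1/2) + 5*(0)*conj(0) + 5*(0)*conj(0)]
      = (1/20)[(8) + (-8) + (4 + 2*sqrt(5)) + (-4 + 2*sqrt(5)) + (4 - 2*sqrt(5)) + (-2*sqrt(5) - 4) + (0) + (0)] = 0/20 = 0
  <chi_8*chi_8, chi_6> = (1/20)[1*(4)*conj(2) + 1*(4)*conj(2) + 2*(sqrt(5)/2 + 3/2)*conj(-1/2 + sqrt(5)/2) + 2*(3/2 - sqrt(5)/2)*conj(-sqrt(5)/2 - 1/2) + 2*(3/2 - sqrt(5)/2)*conj(-sqrt(5)/2 - 1/2) + 2*(sqrt(5)/2 + 3/2)*conj(-1/2 + sqrt(5)/2) + 5*(0)*conj(0) + 5*(0)*conj(0)]
      = (1/20)[(8) + (8) + (1 + sqrt(5)) + (1 - sqrt(5)) + (1 - sqrt(5)) + (1 + sqrt(5)) + (0) + (0)] = 20/20 = 1
  <chi_8*chi_8, chi_7> = (1/20)[1*(4)*conj(2) + 1*(4)*conj(-2) + 2*(sqrt(5)/2 + 3/2)*conj(1/2 - sqrt(5)/2) + 2*(3/2 - sqrt(5)/2)*conj(-sqrt(5)/2 - 1/2) + 2*(3/2 - sqrt(5)/2)*conj(1/2 + sqrt(5)/2) + 2*(sqrt(5)/2 + 3/2)*conj(-1/2 + sqrt(5)/2) + 5*(0)*conj(0) + 5*(0)*conj(0)]
      = (1/20)[(8) + (-8) + (-sqrt(5) - 1) + (1 - sqrt(5)) + (-1 + sqrt(5)) + (1 + sqrt(5)) + (0) + (0)] = 0/20 = 0
  <chi_8*chi_8, chi_8> = (1/20)[1*(4)*conj(2) + 1*(4)*conj(2) + 2*(sqrt(5)/2 + 3/2)*conj(-sqrt(5)/2 - 1/2) + 2*(3/2 - sqrt(5)/2)*conj(-1/2 + sqrt(5)/2) + 2*(3/2 - sqrt(5)/2)*conj(-1/2 + sqrt(5)/2) + 2*(sqrt(5)/2 + 3/2)*conj(-sqrt(5)/2 - 1/2) + 5*(0)*conj(0) + 5*(0)*conj(0)]
      = (1/20)[(8) + (8) + (-2*sqrt(5) - 4) + (-4 + 2*sqrt(5)) + (-4 + 2*sqrt(5)) + (-2*sqrt(5) - 4) + (0) + (0)] = 0/20 = 0
Hence the multiplicities are chi_1: 1, chi_2: 1, chi_6: 1. Dimension check: dim(chi_8)*dim(chi_8) = 2*2 = 4 and sum (mult * dim) = 1*1 + 1*1 + 1*2 = 4.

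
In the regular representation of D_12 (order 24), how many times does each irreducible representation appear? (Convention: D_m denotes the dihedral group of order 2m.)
Each irreducible V_i of dimension d_i appears with multiplicity d_i, i.e. rho_reg = (direct sum over all irreducibles V_i) d_i V_i. The irreducible dimensions for D_12 are 1, 1, 1, 1, 2, 2, 2, 2, 2: 4 irreducibles of dimension 1, each with multiplicity 1; 5 irreducibles of dimension 2, each with multiplicity 2. Total dimension 4*1*1 + 5*2*2 = 24 = |G|.

General theorem: in the regular representation of a finite group G, each irreducible appears with multiplicity equal to its dimension. Check: dim(rho_reg) = sum d_i^2 = 1 + 1 + 1 + 1 + 4 + 4 + 4 + 4 + 4 = 24 = |G|.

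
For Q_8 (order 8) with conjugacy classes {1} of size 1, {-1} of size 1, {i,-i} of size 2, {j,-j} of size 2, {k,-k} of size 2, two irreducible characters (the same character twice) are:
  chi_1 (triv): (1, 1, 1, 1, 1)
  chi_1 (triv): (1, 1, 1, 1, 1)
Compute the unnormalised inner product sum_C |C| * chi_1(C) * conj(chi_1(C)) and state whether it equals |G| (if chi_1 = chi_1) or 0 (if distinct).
Sum = 8 = |G| = 8; so <chi_1, chi_1> = 1 (norm-1 confirms irreducibility).

Derivation: Compute term by term over conjugacy classes (|C| * chi_1(C) * conj(chi_1(C))):
  1*(1)*conj(1) + 1*(1)*conj(1) + 2*(1)*conj(1) + 2*(1)*conj(1) + 2*(1)*conj(1)
  = (1) + (1) + (2) + (2) + (2)
  = 8.
Dividing by |G| = 8 gives 8/8 = 1, matching the row-orthogonality relation <chi_1, chi_1> = [chi_1 = chi_1].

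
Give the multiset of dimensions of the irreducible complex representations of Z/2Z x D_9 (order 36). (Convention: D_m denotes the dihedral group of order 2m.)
Dimensions: 1, 1, 1, 1, 2, 2, 2, 2, 2, 2, 2, 2

Why: There are 12 irreducibles (= number of conjugacy classes). Their dimensions d_i satisfy sum d_i^2 = |G| = 36: 1 + 1 + 1 + 1 + 4 + 4 + 4 + 4 + 4 + 4 + 4 + 4 = 36. (For the product with Z/2Z: each of the 2 1-dim characters of Z/2Z tensors with each irrep of D_9, giving 2 copies of each D_9-dimension.)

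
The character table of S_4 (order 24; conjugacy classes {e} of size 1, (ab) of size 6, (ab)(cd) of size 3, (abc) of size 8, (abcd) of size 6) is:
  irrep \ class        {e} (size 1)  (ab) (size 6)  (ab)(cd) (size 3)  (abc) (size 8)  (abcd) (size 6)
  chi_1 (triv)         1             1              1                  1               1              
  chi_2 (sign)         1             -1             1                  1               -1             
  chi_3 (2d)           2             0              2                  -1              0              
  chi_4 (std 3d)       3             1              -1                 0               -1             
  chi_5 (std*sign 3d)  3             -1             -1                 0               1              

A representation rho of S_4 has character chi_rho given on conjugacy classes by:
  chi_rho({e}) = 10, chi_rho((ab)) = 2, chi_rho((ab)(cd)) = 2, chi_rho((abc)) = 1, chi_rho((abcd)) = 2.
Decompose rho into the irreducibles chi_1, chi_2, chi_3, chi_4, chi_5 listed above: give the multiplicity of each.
Multiplicities: chi_1: 2, chi_2: 0, chi_3: 1, chi_4: 1, chi_5: 1.

Use <chi_rho, chi> = (1/|G|) sum_C |C| * chi_rho(C) * conj(chi(C)) with |G| = 24 for each irreducible chi in the table:
  <chi_rho, chi_1> = (1/24)[1*(10)*conj(1) + 6*(2)*conj(1) + 3*(2)*conj(1) + 8*(1)*conj(1) + 6*(2)*conj(1)]
      = (1/24)[(10) + (12) + (6) + (8) + (12)] = 48/24 = 2
  <chi_rho, chi_2> = (1/24)[1*(10)*conj(1) + 6*(2)*conj(-1) + 3*(2)*conj(1) + 8*(1)*conj(1) + 6*(2)*conj(-1)]
      = (1/24)[(10) + (-12) + (6) + (8) + (-12)] = 0/24 = 0
  <chi_rho, chi_3> = (1/24)[1*(10)*conj(2) + 6*(2)*conj(0) + 3*(2)*conj(2) + 8*(1)*conj(-1) + 6*(2)*conj(0)]
      = (1/24)[(20) + (0) + (12) + (-8) + (0)] = 24/24 = 1
  <chi_rho, chi_4> = (1/24)[1*(10)*conj(3) + 6*(2)*conj(1) + 3*(2)*conj(-1) + 8*(1)*conj(0) + 6*(2)*conj(-1)]
      = (1/24)[(30) + (12) + (-6) + (0) + (-12)] = 24/24 = 1
  <chi_rho, chi_5> = (1/24)[1*(10)*conj(3) + 6*(2)*conj(-1) + 3*(2)*conj(-1) + 8*(1)*conj(0) + 6*(2)*conj(1)]
      = (1/24)[(30) + (-12) + (-6) + (0) + (12)] = 24/24 = 1
Dimension check: dim(rho) = sum (mult * dim) = 2*1 + 0*1 + 1*2 + 1*3 + 1*3 = 10 = chi_rho(e) = 10.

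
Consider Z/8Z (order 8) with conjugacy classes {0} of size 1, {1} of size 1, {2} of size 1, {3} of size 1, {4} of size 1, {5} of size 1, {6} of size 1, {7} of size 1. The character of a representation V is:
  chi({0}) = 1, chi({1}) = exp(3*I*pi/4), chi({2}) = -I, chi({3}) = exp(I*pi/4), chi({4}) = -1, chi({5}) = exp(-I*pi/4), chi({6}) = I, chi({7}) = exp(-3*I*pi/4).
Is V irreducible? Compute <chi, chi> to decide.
Irreducible: <chi, chi> = 1.

Proof sketch: <chi, chi> = (1/|G|) sum_C |C| * |chi(C)|^2 = (1/8)[1*|1|^2 + 1*|exp(3*I*pi/4)|^2 + 1*|-I|^2 + 1*|exp(I*pi/4)|^2 + 1*|-1|^2 + 1*|exp(-I*pi/4)|^2 + 1*|I|^2 + 1*|exp(-3*I*pi/4)|^2]
  = (1/8)[(1) + (1) + (1) + (1) + (1) + (1) + (1) + (1)] = 8/8 = 1.
(Exp terms are combined using exp(i*s)*conj(exp(i*t)) = exp(i*(s-t)), and sums of them are collapsed using the identity that for every m > 1 the m distinct m-th roots of unity sum to 0, e.g. 1 + exp(2*I*pi/3) + exp(-2*I*pi/3) = 0.)
A character is irreducible iff <chi, chi> = 1, so this representation is irreducible.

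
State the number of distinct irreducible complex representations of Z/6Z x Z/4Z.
24

Explanation: The number of irreducible complex representations of a finite group equals its number of conjugacy classes. Z/6Z x Z/4Z is abelian of order 24, so every element is its own conjugacy class: 24 classes, so Z/6Z x Z/4Z (order 24) has exactly 24 irreducible complex representations.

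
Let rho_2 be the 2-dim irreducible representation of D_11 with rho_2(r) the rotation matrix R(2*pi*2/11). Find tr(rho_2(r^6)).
chi_{rho_2}(r^6) = 2*cos(2*pi*2*6/11) = 2*cos(24*pi/11)

Working: rho_2(r^6) is rotation by angle 2*pi*2*6/11, whose trace is 2*cos(2*pi*2*6/11) = 2*cos(24*pi/11).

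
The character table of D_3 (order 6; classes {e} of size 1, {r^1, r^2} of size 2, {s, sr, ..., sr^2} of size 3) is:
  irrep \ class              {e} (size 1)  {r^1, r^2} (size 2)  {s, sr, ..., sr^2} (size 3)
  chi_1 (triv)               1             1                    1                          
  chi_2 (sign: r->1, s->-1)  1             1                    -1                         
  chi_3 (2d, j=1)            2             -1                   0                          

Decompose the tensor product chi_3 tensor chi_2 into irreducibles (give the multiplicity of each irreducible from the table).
chi_3 tensor chi_2 = chi_3 (all other irreducibles have multiplicity 0).

Justification: The character of a tensor product is the pointwise product (chi_3 * chi_2)(C) = chi_3(C) * chi_2(C):
  {e}: (2)*(1), {r^1, r^2}: (-1)*(1), {s, sr, ..., sr^2}: (0)*(-1)
so (chi_3 * chi_2) takes values
  {e} -> 2, {r^1, r^2} -> -1, {s, sr, ..., sr^2} -> 0.
Now take the inner product of this character with each irreducible chi from the table, <chi_3*chi_2, chi> = (1/6) sum_C |C| (chi_3*chi_2)(C) conj(chi(C)):
  <chi_3*chi_2, chi_1> = (1/6)[1*(2)*conj(1) + 2*(-1)*conj(1) + 3*(0)*conj(1)]
      = (1/6)[(2) + (-2) + (0)] = 0/6 = 0
  <chi_3*chi_2, chi_2> = (1/6)[1*(2)*conj(1) + 2*(-1)*conj(1) + 3*(0)*conj(-1)]
      = (1/6)[(2) + (-2) + (0)] = 0/6 = 0
  <chi_3*chi_2, chi_3> = (1/6)[1*(2)*conj(2) + 2*(-1)*conj(-1) + 3*(0)*conj(0)]
      = (1/6)[(4) + (2) + (0)] = 6/6 = 1
Hence the multiplicities are chi_3: 1. Dimension check: dim(chi_3)*dim(chi_2) = 2*1 = 2 and sum (mult * dim) = 1*2 = 2.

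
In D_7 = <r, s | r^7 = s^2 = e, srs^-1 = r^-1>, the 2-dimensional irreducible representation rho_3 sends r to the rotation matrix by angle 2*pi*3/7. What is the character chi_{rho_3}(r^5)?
chi_{rho_3}(r^5) = 2*cos(2*pi*3*5/7) = 2*cos(30*pi/7)

Reasoning: rho_3(r^5) is rotation by angle 2*pi*3*5/7, whose trace is 2*cos(2*pi*3*5/7) = 2*cos(30*pi/7).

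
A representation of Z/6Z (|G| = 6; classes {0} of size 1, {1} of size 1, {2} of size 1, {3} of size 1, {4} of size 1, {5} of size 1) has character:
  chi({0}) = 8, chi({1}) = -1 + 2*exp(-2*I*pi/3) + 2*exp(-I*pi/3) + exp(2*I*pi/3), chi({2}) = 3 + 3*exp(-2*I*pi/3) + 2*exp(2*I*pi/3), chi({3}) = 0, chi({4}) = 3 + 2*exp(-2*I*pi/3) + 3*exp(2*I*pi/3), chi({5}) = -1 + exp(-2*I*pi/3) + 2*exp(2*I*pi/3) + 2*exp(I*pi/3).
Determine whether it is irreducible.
Not irreducible (reducible): <chi, chi> = 14 > 1.

Explanation: <chi, chi> = (1/|G|) sum_C |C| * |chi(C)|^2 = (1/6)[1*|8|^2 + 1*|-1 + 2*exp(-2*I*pi/3) + 2*exp(-I*pi/3) + exp(2*I*pi/3)|^2 + 1*|3 + 3*exp(-2*I*pi/3) + 2*exp(2*I*pi/3)|^2 + 1*|0|^2 + 1*|3 + 2*exp(-2*I*pi/3) + 3*exp(2*I*pi/3)|^2 + 1*|-1 + exp(-2*I*pi/3) + 2*exp(2*I*pi/3) + 2*exp(I*pi/3)|^2]
  = (1/6)[(64) + (9) + (1) + (0) + (1) + (9)] = 84/6 = 14.
(Exp terms are combined using exp(i*s)*conj(exp(i*t)) = exp(i*(s-t)), and sums of them are collapsed using the identity that for every m > 1 the m distinct m-th roots of unity sum to 0, e.g. 1 + exp(2*I*pi/3) + exp(-2*I*pi/3) = 0.)
A character is irreducible iff <chi, chi> = 1, so this representation is reducible.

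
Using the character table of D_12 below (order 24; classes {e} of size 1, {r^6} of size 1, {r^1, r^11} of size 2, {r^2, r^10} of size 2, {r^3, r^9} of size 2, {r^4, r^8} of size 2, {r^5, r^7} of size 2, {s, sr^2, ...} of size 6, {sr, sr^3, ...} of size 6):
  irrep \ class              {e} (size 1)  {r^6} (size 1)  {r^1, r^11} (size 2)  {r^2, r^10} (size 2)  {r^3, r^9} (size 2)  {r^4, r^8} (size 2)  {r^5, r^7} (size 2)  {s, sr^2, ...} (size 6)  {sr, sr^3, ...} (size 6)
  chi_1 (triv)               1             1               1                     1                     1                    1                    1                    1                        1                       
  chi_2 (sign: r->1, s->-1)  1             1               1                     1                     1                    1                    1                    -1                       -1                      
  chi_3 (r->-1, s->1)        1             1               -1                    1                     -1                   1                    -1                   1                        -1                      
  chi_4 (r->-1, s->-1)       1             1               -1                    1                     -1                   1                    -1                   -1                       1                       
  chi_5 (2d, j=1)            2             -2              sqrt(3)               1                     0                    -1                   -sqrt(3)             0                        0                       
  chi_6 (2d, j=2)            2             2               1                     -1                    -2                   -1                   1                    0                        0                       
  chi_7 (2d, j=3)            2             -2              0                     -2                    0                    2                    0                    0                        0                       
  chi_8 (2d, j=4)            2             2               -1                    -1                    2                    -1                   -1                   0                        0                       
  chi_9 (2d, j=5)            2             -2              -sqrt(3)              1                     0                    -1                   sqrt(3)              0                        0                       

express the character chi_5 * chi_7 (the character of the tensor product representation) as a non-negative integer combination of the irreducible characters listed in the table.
chi_5 tensor chi_7 = chi_6 + chi_8 (all other irreducibles have multiplicity 0).

Details: The character of a tensor product is the pointwise product (chi_5 * chi_7)(C) = chi_5(C) * chi_7(C):
  {e}: (2)*(2), {r^6}: (-2)*(-2), {r^1, r^11}: (sqrt(3))*(0), {r^2, r^10}: (1)*(-2), {r^3, r^9}: (0)*(0), {r^4, r^8}: (-1)*(2), {r^5, r^7}: (-sqrt(3))*(0), {s, sr^2, ...}: (0)*(0), {sr, sr^3, ...}: (0)*(0)
so (chi_5 * chi_7) takes values
  {e} -> 4, {r^6} -> 4, {r^1, r^11} -> 0, {r^2, r^10} -> -2, {r^3, r^9} -> 0, {r^4, r^8} -> -2, {r^5, r^7} -> 0, {s, sr^2, ...} -> 0, {sr, sr^3, ...} -> 0.
Now take the inner product of this character with each irreducible chi from the table, <chi_5*chi_7, chi> = (1/24) sum_C |C| (chi_5*chi_7)(C) conj(chi(C)):
  <chi_5*chi_7, chi_1> = (1/24)[1*(4)*conj(1) + 1*(4)*conj(1) + 2*(0)*conj(1) + 2*(-2)*conj(1) + 2*(0)*conj(1) + 2*(-2)*conj(1) + 2*(0)*conj(1) + 6*(0)*conj(1) + 6*(0)*conj(1)]
      = (1/24)[(4) + (4) + (0) + (-4) + (0) + (-4) + (0) + (0) + (0)] = 0/24 = 0
  <chi_5*chi_7, chi_2> = (1/24)[1*(4)*conj(1) + 1*(4)*conj(1) + 2*(0)*conj(1) + 2*(-2)*conj(1) + 2*(0)*conj(1) + 2*(-2)*conj(1) + 2*(0)*conj(1) + 6*(0)*conj(-1) + 6*(0)*conj(-1)]
      = (1/24)[(4) + (4) + (0) + (-4) + (0) + (-4) + (0) + (0) + (0)] = 0/24 = 0
  <chi_5*chi_7, chi_3> = (1/24)[1*(4)*conj(1) + 1*(4)*conj(1) + 2*(0)*conj(-1) + 2*(-2)*conj(1) + 2*(0)*conj(-1) + 2*(-2)*conj(1) + 2*(0)*conj(-1) + 6*(0)*conj(1) + 6*(0)*conj(-1)]
      = (1/24)[(4) + (4) + (0) + (-4) + (0) + (-4) + (0) + (0) + (0)] = 0/24 = 0
  <chi_5*chi_7, chi_4> = (1/24)[1*(4)*conj(1) + 1*(4)*conj(1) + 2*(0)*conj(-1) + 2*(-2)*conj(1) + 2*(0)*conj(-1) + 2*(-2)*conj(1) + 2*(0)*conj(-1) + 6*(0)*conj(-1) + 6*(0)*conj(1)]
      = (1/24)[(4) + (4) + (0) + (-4) + (0) + (-4) + (0) + (0) + (0)] = 0/24 = 0
  <chi_5*chi_7, chi_5> = (1/24)[1*(4)*conj(2) + 1*(4)*conj(-2) + 2*(0)*conj(sqrt(3)) + 2*(-2)*conj(1) + 2*(0)*conj(0) + 2*(-2)*conj(-1) + 2*(0)*conj(-sqrt(3)) + 6*(0)*conj(0) + 6*(0)*conj(0)]
      = (1/24)[(8) + (-8) + (0) + (-4) + (0) + (4) + (0) + (0) + (0)] = 0/24 = 0
  <chi_5*chi_7, chi_6> = (1/24)[1*(4)*conj(2) + 1*(4)*conj(2) + 2*(0)*conj(1) + 2*(-2)*conj(-1) + 2*(0)*conj(-2) + 2*(-2)*conj(-1) + 2*(0)*conj(1) + 6*(0)*conj(0) + 6*(0)*conj(0)]
      = (1/24)[(8) + (8) + (0) + (4) + (0) + (4) + (0) + (0) + (0)] = 24/24 = 1
  <chi_5*chi_7, chi_7> = (1/24)[1*(4)*conj(2) + 1*(4)*conj(-2) + 2*(0)*conj(0) + 2*(-2)*conj(-2) + 2*(0)*conj(0) + 2*(-2)*conj(2) + 2*(0)*conj(0) + 6*(0)*conj(0) + 6*(0)*conj(0)]
      = (1/24)[(8) + (-8) + (0) + (8) + (0) + (-8) + (0) + (0) + (0)] = 0/24 = 0
  <chi_5*chi_7, chi_8> = (1/24)[1*(4)*conj(2) + 1*(4)*conj(2) + 2*(0)*conj(-1) + 2*(-2)*conj(-1) + 2*(0)*conj(2) + 2*(-2)*conj(-1) + 2*(0)*conj(-1) + 6*(0)*conj(0) + 6*(0)*conj(0)]
      = (1/24)[(8) + (8) + (0) + (4) + (0) + (4) + (0) + (0) + (0)] = 24/24 = 1
  <chi_5*chi_7, chi_9> = (1/24)[1*(4)*conj(2) + 1*(4)*conj(-2) + 2*(0)*conj(-sqrt(3)) + 2*(-2)*conj(1) + 2*(0)*conj(0) + 2*(-2)*conj(-1) + 2*(0)*conj(sqrt(3)) + 6*(0)*conj(0) + 6*(0)*conj(0)]
      = (1/24)[(8) + (-8) + (0) + (-4) + (0) + (4) + (0) + (0) + (0)] = 0/24 = 0
Hence the multiplicities are chi_6: 1, chi_8: 1. Dimension check: dim(chi_5)*dim(chi_7) = 2*2 = 4 and sum (mult * dim) = 1*2 + 1*2 = 4.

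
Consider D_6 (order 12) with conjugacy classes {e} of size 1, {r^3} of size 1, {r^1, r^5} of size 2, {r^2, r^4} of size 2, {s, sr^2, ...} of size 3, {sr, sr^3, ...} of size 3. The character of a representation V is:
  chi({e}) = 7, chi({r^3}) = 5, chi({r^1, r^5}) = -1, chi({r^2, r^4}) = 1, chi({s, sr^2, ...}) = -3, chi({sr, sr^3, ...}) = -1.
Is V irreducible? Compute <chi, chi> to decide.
Not irreducible (reducible): <chi, chi> = 9 > 1.

Details: <chi, chi> = (1/|G|) sum_C |C| * |chi(C)|^2 = (1/12)[1*|7|^2 + 1*|5|^2 + 2*|-1|^2 + 2*|1|^2 + 3*|-3|^2 + 3*|-1|^2]
  = (1/12)[(49) + (25) + (2) + (2) + (27) + (3)] = 108/12 = 9.
A character is irreducible iff <chi, chi> = 1, so this representation is reducible.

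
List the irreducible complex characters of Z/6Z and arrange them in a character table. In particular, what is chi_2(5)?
Character table of Z/6Z (irreps indexed chi_0,...,chi_5 with chi_k(m) = zeta_6^(k*m), zeta_6 = exp(2*pi*i/6)):
  irrep \ class  {0} (size 1)  {1} (size 1)    {2} (size 1)    {3} (size 1)  {4} (size 1)    {5} (size 1)  
  chi_0          1             1               1               1             1               1             
  chi_1          1             exp(I*pi/3)     exp(2*I*pi/3)   -1            exp(-2*I*pi/3)  exp(-I*pi/3)  
  chi_2          1             exp(2*I*pi/3)   exp(-2*I*pi/3)  1             exp(2*I*pi/3)   exp(-2*I*pi/3)
  chi_3          1             -1              1               -1            1               -1            
  chi_4          1             exp(-2*I*pi/3)  exp(2*I*pi/3)   1             exp(-2*I*pi/3)  exp(2*I*pi/3) 
  chi_5          1             exp(-I*pi/3)    exp(-2*I*pi/3)  -1            exp(2*I*pi/3)   exp(I*pi/3)   

Spot check: chi_2(5) = zeta_6^(2*5) = zeta_6^10 = exp(-2*I*pi/3).

Details: Z/6Z is abelian, so all 6 irreducible complex representations are 1-dimensional. They are given by chi_k(m) = zeta_6^(k*m) for k = 0,...,5. Row orthogonality: sum_m chi_k(m) conj(chi_l(m)) = 6 * [k = l].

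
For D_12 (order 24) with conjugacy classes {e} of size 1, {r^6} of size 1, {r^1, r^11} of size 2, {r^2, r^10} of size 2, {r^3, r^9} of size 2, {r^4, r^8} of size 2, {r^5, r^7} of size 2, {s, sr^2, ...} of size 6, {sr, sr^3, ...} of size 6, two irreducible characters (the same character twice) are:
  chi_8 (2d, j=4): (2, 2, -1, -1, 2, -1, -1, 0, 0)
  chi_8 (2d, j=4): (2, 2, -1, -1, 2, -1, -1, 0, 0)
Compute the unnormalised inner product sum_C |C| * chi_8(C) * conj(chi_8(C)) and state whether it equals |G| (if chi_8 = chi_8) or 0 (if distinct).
Sum = 24 = |G| = 24; so <chi_8, chi_8> = 1 (norm-1 confirms irreducibility).

Reasoning: Compute term by term over conjugacy classes (|C| * chi_8(C) * conj(chi_8(C))):
  1*(2)*conj(2) + 1*(2)*conj(2) + 2*(-1)*conj(-1) + 2*(-1)*conj(-1) + 2*(2)*conj(2) + 2*(-1)*conj(-1) + 2*(-1)*conj(-1) + 6*(0)*conj(0) + 6*(0)*conj(0)
  = (4) + (4) + (2) + (2) + (8) + (2) + (2) + (0) + (0)
  = 24.
Dividing by |G| = 24 gives 24/24 = 1, matching the row-orthogonality relation <chi_8, chi_8> = [chi_8 = chi_8].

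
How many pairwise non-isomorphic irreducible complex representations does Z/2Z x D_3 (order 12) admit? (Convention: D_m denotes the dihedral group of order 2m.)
6

Details: The number of irreducible complex representations of a finite group equals its number of conjugacy classes. For a direct product, #classes(G x H) = #classes(G) * #classes(H). Z/2Z has 2 classes (abelian), D_3 has 3 classes, so 2 * 3 = 6, so Z/2Z x D_3 (order 12) has exactly 6 irreducible complex representations.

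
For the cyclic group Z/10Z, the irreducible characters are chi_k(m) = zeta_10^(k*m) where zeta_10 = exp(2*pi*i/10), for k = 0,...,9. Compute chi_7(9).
chi_7(9) = zeta_10^63 = exp(3*I*pi/5)

Explanation: chi_7(9) = zeta_10^(7*9) = zeta_10^63. Since zeta_10^10 = 1, this equals zeta_10^3 = exp(2*pi*i*3/10) = exp(3*I*pi/5).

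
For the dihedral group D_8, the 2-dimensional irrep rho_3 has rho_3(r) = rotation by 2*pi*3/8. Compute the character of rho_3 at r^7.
chi_{rho_3}(r^7) = 2*cos(2*pi*3*7/8) = -sqrt(2)

Derivation: rho_3(r^7) is rotation by angle 2*pi*3*7/8, whose trace is 2*cos(2*pi*3*7/8) = -sqrt(2).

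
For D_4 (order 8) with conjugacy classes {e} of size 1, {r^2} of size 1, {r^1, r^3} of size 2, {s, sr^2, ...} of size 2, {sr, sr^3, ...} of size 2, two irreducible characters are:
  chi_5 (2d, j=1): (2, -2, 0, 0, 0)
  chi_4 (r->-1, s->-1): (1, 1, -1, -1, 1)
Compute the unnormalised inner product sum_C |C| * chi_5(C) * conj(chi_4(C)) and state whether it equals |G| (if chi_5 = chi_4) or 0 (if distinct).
Sum = 0; so <chi_5, chi_4> = 0 (distinct irreducibles are orthogonal).

Explanation: Compute term by term over conjugacy classes (|C| * chi_5(C) * conj(chi_4(C))):
  1*(2)*conj(1) + 1*(-2)*conj(1) + 2*(0)*conj(-1) + 2*(0)*conj(-1) + 2*(0)*conj(1)
  = (2) + (-2) + (0) + (0) + (0)
  = 0.
Dividing by |G| = 8 gives 0/8 = 0, matching the row-orthogonality relation <chi_5, chi_4> = [chi_5 = chi_4].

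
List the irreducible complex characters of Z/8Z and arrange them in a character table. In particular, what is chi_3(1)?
Character table of Z/8Z (irreps indexed chi_0,...,chi_7 with chi_k(m) = zeta_8^(k*m), zeta_8 = exp(2*pi*i/8)):
  irrep \ class  {0} (size 1)  {1} (size 1)    {2} (size 1)  {3} (size 1)    {4} (size 1)  {5} (size 1)    {6} (size 1)  {7} (size 1)  
  chi_0          1             1               1             1               1             1               1             1             
  chi_1          1             exp(I*pi/4)     I             exp(3*I*pi/4)   -1            exp(-3*I*pi/4)  -I            exp(-I*pi/4)  
  chi_2          1             I               -1            -I              1             I               -1            -I            
  chi_3          1             exp(3*I*pi/4)   -I            exp(I*pi/4)     -1            exp(-I*pi/4)    I             exp(-3*I*pi/4)
  chi_4          1             -1              1             -1              1             -1              1             -1            
  chi_5          1             exp(-3*I*pi/4)  I             exp(-I*pi/4)    -1            exp(I*pi/4)     -I            exp(3*I*pi/4) 
  chi_6          1             -I              -1            I               1             -I              -1            I             
  chi_7          1             exp(-I*pi/4)    -I            exp(-3*I*pi/4)  -1            exp(3*I*pi/4)   I             exp(I*pi/4)   

Spot check: chi_3(1) = zeta_8^(3*1) = zeta_8^3 = exp(3*I*pi/4).

Solution. Z/8Z is abelian, so all 8 irreducible complex representations are 1-dimensional. They are given by chi_k(m) = zeta_8^(k*m) for k = 0,...,7. Row orthogonality: sum_m chi_k(m) conj(chi_l(m)) = 8 * [k = l].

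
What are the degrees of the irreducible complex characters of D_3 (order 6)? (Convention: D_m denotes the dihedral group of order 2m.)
Dimensions: 1, 1, 2

Proof sketch: There are 3 irreducibles (= number of conjugacy classes). Their dimensions d_i satisfy sum d_i^2 = |G| = 6: 1 + 1 + 4 = 6.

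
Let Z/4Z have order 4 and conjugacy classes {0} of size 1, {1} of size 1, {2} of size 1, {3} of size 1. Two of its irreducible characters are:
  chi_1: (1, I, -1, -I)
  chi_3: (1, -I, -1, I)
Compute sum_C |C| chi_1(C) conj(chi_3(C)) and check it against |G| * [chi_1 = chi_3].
Sum = 0; so <chi_1, chi_3> = 0 (distinct irreducibles are orthogonal).

Solution. Compute term by term over conjugacy classes (|C| * chi_1(C) * conj(chi_3(C))):
  1*(1)*conj(1) + 1*(I)*conj(-I) + 1*(-1)*conj(-1) + 1*(-I)*conj(I)
  = (1) + (-1) + (1) + (-1)
  = 0.
(Exp terms are combined using exp(i*s)*conj(exp(i*t)) = exp(i*(s-t)), and sums of them are collapsed using the identity that for every m > 1 the m distinct m-th roots of unity sum to 0, e.g. 1 + exp(2*I*pi/3) + exp(-2*I*pi/3) = 0.)
Dividing by |G| = 4 gives 0/4 = 0, matching the row-orthogonality relation <chi_1, chi_3> = [chi_1 = chi_3].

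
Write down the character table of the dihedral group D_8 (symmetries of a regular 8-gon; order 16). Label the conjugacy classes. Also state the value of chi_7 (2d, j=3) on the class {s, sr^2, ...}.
Conjugacy classes: {e} of size 1, {r^4} of size 1, {r^1, r^7} of size 2, {r^2, r^6} of size 2, {r^3, r^5} of size 2, {s, sr^2, ...} of size 4, {sr, sr^3, ...} of size 4.
Character table:
  irrep \ class              {e} (size 1)  {r^4} (size 1)  {r^1, r^7} (size 2)  {r^2, r^6} (size 2)  {r^3, r^5} (size 2)  {s, sr^2, ...} (size 4)  {sr, sr^3, ...} (size 4)
  chi_1 (triv)               1             1               1                    1                    1                    1                        1                       
  chi_2 (sign: r->1, s->-1)  1             1               1                    1                    1                    -1                       -1                      
  chi_3 (r->-1, s->1)        1             1               -1                   1                    -1                   1                        -1                      
  chi_4 (r->-1, s->-1)       1             1               -1                   1                    -1                   -1                       1                       
  chi_5 (2d, j=1)            2             -2              sqrt(2)              0                    -sqrt(2)             0                        0                       
  chi_6 (2d, j=2)            2             2               0                    -2                   0                    0                        0                       
  chi_7 (2d, j=3)            2             -2              -sqrt(2)             0                    sqrt(2)              0                        0                       

Spot check: chi_7 (2d, j=3) on {s, sr^2, ...} = 0.

D_8 has order 2*8 = 16 with 7 conjugacy classes, hence 7 irreducibles. Sum of squared dims 1 + 1 + 1 + 1 + 4 + 4 + 4 = 16 = |G|. Linear characters come from the abelianisation; the 2-dimensional irreps have character r^k -> 2*cos(2*pi*j*k/8), reflections -> 0.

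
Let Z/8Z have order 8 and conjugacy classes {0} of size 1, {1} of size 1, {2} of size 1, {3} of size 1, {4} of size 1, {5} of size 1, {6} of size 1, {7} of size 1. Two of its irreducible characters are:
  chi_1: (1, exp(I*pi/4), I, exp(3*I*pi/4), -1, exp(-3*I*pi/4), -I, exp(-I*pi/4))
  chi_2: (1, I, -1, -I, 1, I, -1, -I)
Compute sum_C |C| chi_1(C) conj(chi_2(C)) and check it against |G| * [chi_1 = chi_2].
Sum = 0; so <chi_1, chi_2> = 0 (distinct irreducibles are orthogonal).

Explanation: Compute term by term over conjugacy classes (|C| * chi_1(C) * conj(chi_2(C))):
  1*(1)*conj(1) + 1*(exp(I*pi/4))*conj(I) + 1*(I)*conj(-1) + 1*(exp(3*I*pi/4))*conj(-I) + 1*(-1)*conj(1) + 1*(exp(-3*I*pi/4))*conj(I) + 1*(-I)*conj(-1) + 1*(exp(-I*pi/4))*conj(-I)
  = (1) + (-exp(3*I*pi/4)) + (-I) + (exp(-3*I*pi/4)) + (-1) + (-exp(-I*pi/4)) + (I) + (exp(I*pi/4))
  = 0.
(Exp terms are combined using exp(i*s)*conj(exp(i*t)) = exp(i*(s-t)), and sums of them are collapsed using the identity that for every m > 1 the m distinct m-th roots of unity sum to 0, e.g. 1 + exp(2*I*pi/3) + exp(-2*I*pi/3) = 0.)
Dividing by |G| = 8 gives 0/8 = 0, matching the row-orthogonality relation <chi_1, chi_2> = [chi_1 = chi_2].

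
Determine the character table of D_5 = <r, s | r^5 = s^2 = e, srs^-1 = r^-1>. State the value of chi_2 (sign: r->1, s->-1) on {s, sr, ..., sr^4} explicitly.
Conjugacy classes: {e} of size 1, {r^1, r^4} of size 2, {r^2, r^3} of size 2, {s, sr, ..., sr^4} of size 5.
Character table:
  irrep \ class              {e} (size 1)  {r^1, r^4} (size 2)  {r^2, r^3} (size 2)  {s, sr, ..., sr^4} (size 5)
  chi_1 (triv)               1             1                    1                    1                          
  chi_2 (sign: r->1, s->-1)  1             1                    1                    -1                         
  chi_3 (2d, j=1)            2             -1/2 + sqrt(5)/2     -sqrt(5)/2 - 1/2     0                          
  chi_4 (2d, j=2)            2             -sqrt(5)/2 - 1/2     -1/2 + sqrt(5)/2     0                          

Spot check: chi_2 (sign: r->1, s->-1) on {s, sr, ..., sr^4} = -1.

Details: D_5 has order 2*5 = 10 with 4 conjugacy classes, hence 4 irreducibles. Sum of squared dims 1 + 1 + 4 + 4 = 10 = |G|. Linear characters come from the abelianisation; the 2-dimensional irreps have character r^k -> 2*cos(2*pi*j*k/5), reflections -> 0.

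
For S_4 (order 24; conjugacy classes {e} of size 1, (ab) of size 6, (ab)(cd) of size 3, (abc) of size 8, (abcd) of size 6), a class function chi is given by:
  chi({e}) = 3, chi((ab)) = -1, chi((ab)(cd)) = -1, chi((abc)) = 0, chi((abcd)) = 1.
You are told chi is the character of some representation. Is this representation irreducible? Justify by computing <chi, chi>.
Irreducible: <chi, chi> = 1.

Why: <chi, chi> = (1/|G|) sum_C |C| * |chi(C)|^2 = (1/24)[1*|3|^2 + 6*|-1|^2 + 3*|-1|^2 + 8*|0|^2 + 6*|1|^2]
  = (1/24)[(9) + (6) + (3) + (0) + (6)] = 24/24 = 1.
A character is irreducible iff <chi, chi> = 1, so this representation is irreducible.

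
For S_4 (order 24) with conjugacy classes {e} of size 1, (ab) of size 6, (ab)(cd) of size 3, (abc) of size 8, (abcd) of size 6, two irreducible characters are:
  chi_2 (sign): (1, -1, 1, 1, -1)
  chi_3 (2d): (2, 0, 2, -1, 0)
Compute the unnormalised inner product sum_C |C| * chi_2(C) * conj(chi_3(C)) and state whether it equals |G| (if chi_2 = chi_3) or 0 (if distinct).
Sum = 0; so <chi_2, chi_3> = 0 (distinct irreducibles are orthogonal).

Derivation: Compute term by term over conjugacy classes (|C| * chi_2(C) * conj(chi_3(C))):
  1*(1)*conj(2) + 6*(-1)*conj(0) + 3*(1)*conj(2) + 8*(1)*conj(-1) + 6*(-1)*conj(0)
  = (2) + (0) + (6) + (-8) + (0)
  = 0.
Dividing by |G| = 24 gives 0/24 = 0, matching the row-orthogonality relation <chi_2, chi_3> = [chi_2 = chi_3].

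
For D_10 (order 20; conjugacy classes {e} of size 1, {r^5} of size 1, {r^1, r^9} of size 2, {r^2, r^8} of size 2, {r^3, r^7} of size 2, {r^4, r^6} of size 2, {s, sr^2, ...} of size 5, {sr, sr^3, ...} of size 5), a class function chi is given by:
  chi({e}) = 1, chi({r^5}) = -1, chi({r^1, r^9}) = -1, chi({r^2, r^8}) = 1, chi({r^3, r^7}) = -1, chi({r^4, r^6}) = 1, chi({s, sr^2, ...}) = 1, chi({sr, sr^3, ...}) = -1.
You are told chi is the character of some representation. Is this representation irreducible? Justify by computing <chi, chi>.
Irreducible: <chi, chi> = 1.

Working: <chi, chi> = (1/|G|) sum_C |C| * |chi(C)|^2 = (1/20)[1*|1|^2 + 1*|-1|^2 + 2*|-1|^2 + 2*|1|^2 + 2*|-1|^2 + 2*|1|^2 + 5*|1|^2 + 5*|-1|^2]
  = (1/20)[(1) + (1) + (2) + (2) + (2) + (2) + (5) + (5)] = 20/20 = 1.
A character is irreducible iff <chi, chi> = 1, so this representation is irreducible.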